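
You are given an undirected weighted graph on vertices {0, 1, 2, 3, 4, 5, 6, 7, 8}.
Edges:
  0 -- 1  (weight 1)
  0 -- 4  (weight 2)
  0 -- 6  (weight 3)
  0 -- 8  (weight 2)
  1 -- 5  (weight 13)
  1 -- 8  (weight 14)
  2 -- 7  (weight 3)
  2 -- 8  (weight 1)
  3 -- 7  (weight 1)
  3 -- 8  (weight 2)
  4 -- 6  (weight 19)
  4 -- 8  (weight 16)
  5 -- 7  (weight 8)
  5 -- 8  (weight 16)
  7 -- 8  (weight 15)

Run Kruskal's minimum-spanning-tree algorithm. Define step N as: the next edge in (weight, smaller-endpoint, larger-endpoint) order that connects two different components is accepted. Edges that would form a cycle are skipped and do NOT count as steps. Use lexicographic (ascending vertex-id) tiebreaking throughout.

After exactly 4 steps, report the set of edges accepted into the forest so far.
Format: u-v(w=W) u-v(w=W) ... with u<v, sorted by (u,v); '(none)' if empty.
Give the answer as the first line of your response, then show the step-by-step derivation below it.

0-1(w=1) 0-4(w=2) 2-8(w=1) 3-7(w=1)

step 1: add edge 0-1 (w=1); MST = {0-1(w=1)}
step 2: add edge 2-8 (w=1); MST = {0-1(w=1) 2-8(w=1)}
step 3: add edge 3-7 (w=1); MST = {0-1(w=1) 2-8(w=1) 3-7(w=1)}
step 4: add edge 0-4 (w=2); MST = {0-1(w=1) 0-4(w=2) 2-8(w=1) 3-7(w=1)}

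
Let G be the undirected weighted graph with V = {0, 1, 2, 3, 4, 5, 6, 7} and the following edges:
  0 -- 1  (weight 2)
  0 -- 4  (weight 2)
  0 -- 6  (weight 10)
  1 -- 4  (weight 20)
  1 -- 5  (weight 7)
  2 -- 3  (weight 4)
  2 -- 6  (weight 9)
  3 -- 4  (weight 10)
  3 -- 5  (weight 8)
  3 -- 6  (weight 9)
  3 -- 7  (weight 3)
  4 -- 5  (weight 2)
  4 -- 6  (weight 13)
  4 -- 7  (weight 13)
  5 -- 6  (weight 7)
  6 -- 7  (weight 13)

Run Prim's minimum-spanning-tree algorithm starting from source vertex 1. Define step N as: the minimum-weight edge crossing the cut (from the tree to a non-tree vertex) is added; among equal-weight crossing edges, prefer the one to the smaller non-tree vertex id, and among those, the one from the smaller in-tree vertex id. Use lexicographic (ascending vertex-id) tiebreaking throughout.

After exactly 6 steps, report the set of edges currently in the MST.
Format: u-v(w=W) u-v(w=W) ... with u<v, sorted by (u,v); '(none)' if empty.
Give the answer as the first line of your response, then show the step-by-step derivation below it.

0-1(w=2) 0-4(w=2) 3-5(w=8) 3-7(w=3) 4-5(w=2) 5-6(w=7)

step 1: add edge 0-1 (w=2); MST = {0-1(w=2)}
step 2: add edge 0-4 (w=2); MST = {0-1(w=2) 0-4(w=2)}
step 3: add edge 4-5 (w=2); MST = {0-1(w=2) 0-4(w=2) 4-5(w=2)}
step 4: add edge 5-6 (w=7); MST = {0-1(w=2) 0-4(w=2) 4-5(w=2) 5-6(w=7)}
step 5: add edge 3-5 (w=8); MST = {0-1(w=2) 0-4(w=2) 3-5(w=8) 4-5(w=2) 5-6(w=7)}
step 6: add edge 3-7 (w=3); MST = {0-1(w=2) 0-4(w=2) 3-5(w=8) 3-7(w=3) 4-5(w=2) 5-6(w=7)}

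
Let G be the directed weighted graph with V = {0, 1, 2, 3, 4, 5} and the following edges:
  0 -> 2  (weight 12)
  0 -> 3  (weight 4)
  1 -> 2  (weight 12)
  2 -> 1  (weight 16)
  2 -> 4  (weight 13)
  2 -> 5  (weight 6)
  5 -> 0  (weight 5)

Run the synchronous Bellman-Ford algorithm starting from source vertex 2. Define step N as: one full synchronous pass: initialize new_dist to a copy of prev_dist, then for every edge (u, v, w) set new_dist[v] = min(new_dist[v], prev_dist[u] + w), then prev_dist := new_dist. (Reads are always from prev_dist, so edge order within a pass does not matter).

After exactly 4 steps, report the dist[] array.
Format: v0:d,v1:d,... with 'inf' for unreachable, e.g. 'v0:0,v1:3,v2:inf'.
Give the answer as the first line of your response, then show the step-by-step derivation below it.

v0:11,v1:16,v2:0,v3:15,v4:13,v5:6

step 1: dist = v0:inf,v1:16,v2:0,v3:inf,v4:13,v5:6
step 2: dist = v0:11,v1:16,v2:0,v3:inf,v4:13,v5:6
step 3: dist = v0:11,v1:16,v2:0,v3:15,v4:13,v5:6
step 4: dist = v0:11,v1:16,v2:0,v3:15,v4:13,v5:6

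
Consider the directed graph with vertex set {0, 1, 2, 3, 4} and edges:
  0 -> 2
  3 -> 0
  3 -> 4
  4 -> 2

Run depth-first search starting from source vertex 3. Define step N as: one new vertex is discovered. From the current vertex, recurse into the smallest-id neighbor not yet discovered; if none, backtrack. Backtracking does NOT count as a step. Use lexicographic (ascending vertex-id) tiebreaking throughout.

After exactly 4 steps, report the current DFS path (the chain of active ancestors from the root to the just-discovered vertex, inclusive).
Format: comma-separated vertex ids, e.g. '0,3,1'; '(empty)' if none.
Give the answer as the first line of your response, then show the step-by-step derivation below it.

3,4

step 1: discover 3; path=3; order=3
step 2: discover 0; path=3>0; order=3,0
step 3: discover 2; path=3>0>2; order=3,0,2
step 4: discover 4; path=3>4; order=3,0,2,4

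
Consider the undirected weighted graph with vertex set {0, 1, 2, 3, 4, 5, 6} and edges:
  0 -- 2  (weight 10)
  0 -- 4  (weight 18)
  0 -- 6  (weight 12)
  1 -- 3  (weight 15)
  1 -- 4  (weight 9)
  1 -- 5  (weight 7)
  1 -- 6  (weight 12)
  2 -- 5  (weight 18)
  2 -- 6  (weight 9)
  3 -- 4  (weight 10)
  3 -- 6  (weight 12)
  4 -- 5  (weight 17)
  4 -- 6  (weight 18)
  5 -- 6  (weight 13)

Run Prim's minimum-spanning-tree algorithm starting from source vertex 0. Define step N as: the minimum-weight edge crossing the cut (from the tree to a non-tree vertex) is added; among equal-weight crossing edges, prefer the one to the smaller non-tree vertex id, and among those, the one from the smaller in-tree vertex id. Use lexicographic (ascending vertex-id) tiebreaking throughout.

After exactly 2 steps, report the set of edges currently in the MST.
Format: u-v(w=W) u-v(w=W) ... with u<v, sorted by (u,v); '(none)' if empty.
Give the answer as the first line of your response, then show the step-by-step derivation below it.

0-2(w=10) 2-6(w=9)

step 1: add edge 0-2 (w=10); MST = {0-2(w=10)}
step 2: add edge 2-6 (w=9); MST = {0-2(w=10) 2-6(w=9)}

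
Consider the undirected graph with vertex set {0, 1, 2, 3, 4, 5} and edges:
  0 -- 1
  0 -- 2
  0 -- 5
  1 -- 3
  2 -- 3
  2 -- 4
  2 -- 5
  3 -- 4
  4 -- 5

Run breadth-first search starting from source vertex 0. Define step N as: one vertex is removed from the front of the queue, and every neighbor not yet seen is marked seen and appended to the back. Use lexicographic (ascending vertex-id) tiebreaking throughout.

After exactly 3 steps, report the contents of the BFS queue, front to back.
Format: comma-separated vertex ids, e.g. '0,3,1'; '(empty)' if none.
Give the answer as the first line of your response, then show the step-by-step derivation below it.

5,3,4

step 1: dequeue 0; queue=[1,2,5]; order=0
step 2: dequeue 1; queue=[2,5,3]; order=0,1
step 3: dequeue 2; queue=[5,3,4]; order=0,1,2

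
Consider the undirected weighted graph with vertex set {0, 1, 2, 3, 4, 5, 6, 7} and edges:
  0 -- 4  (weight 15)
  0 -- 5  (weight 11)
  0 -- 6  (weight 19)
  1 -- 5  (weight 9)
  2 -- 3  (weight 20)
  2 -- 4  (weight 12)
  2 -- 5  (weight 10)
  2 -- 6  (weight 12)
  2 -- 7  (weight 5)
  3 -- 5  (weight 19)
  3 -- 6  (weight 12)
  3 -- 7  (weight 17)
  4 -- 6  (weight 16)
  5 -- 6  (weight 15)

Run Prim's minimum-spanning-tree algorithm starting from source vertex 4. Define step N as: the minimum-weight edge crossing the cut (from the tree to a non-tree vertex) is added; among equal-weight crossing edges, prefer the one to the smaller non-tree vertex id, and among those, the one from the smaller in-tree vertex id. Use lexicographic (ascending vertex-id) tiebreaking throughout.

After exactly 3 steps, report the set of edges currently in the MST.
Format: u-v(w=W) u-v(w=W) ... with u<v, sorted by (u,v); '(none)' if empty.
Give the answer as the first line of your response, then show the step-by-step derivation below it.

2-4(w=12) 2-5(w=10) 2-7(w=5)

step 1: add edge 2-4 (w=12); MST = {2-4(w=12)}
step 2: add edge 2-7 (w=5); MST = {2-4(w=12) 2-7(w=5)}
step 3: add edge 2-5 (w=10); MST = {2-4(w=12) 2-5(w=10) 2-7(w=5)}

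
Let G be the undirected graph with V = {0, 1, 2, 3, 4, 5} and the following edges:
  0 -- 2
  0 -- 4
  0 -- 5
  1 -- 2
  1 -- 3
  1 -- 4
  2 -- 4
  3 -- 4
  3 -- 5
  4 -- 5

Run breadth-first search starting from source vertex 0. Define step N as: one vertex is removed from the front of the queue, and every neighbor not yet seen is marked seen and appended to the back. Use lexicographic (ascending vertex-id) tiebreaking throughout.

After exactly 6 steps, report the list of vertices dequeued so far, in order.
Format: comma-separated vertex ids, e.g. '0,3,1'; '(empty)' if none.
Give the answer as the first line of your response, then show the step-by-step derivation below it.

0,2,4,5,1,3

step 1: dequeue 0; queue=[2,4,5]; order=0
step 2: dequeue 2; queue=[4,5,1]; order=0,2
step 3: dequeue 4; queue=[5,1,3]; order=0,2,4
step 4: dequeue 5; queue=[1,3]; order=0,2,4,5
step 5: dequeue 1; queue=[3]; order=0,2,4,5,1
step 6: dequeue 3; queue=[(empty)]; order=0,2,4,5,1,3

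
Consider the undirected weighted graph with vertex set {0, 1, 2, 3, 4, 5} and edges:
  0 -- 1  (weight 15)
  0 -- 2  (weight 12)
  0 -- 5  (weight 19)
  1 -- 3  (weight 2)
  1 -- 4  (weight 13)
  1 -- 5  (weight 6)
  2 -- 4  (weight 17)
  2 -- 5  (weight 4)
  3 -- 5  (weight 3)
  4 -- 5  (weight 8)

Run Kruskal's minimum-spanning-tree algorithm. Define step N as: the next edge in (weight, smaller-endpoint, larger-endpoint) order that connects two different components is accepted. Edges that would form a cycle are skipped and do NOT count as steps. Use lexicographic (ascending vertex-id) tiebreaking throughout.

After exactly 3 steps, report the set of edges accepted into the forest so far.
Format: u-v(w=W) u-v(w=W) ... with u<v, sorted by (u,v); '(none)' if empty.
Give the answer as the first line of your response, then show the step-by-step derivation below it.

1-3(w=2) 2-5(w=4) 3-5(w=3)

step 1: add edge 1-3 (w=2); MST = {1-3(w=2)}
step 2: add edge 3-5 (w=3); MST = {1-3(w=2) 3-5(w=3)}
step 3: add edge 2-5 (w=4); MST = {1-3(w=2) 2-5(w=4) 3-5(w=3)}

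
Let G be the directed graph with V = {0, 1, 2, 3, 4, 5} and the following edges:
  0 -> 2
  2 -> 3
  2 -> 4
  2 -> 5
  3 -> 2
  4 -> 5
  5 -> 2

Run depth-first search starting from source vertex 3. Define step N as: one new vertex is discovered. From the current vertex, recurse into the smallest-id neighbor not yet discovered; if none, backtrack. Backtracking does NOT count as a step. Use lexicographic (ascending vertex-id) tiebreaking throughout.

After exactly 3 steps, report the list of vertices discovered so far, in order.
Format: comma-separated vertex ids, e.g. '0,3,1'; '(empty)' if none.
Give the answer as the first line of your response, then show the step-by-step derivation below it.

3,2,4

step 1: discover 3; path=3; order=3
step 2: discover 2; path=3>2; order=3,2
step 3: discover 4; path=3>2>4; order=3,2,4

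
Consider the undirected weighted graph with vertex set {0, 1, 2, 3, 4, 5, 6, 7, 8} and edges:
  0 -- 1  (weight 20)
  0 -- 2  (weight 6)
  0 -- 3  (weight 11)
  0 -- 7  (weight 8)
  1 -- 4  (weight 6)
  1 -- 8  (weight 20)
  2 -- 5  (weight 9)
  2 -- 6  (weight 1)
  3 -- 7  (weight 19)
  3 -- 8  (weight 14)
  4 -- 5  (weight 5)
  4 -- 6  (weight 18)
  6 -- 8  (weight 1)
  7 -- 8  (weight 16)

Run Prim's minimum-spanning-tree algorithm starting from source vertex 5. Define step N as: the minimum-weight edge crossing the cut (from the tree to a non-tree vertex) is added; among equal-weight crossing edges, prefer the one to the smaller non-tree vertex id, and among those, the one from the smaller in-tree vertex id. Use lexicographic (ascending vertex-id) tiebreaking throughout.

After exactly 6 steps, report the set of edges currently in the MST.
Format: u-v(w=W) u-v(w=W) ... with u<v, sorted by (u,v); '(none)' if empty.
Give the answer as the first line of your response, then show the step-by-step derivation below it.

0-2(w=6) 1-4(w=6) 2-5(w=9) 2-6(w=1) 4-5(w=5) 6-8(w=1)

step 1: add edge 4-5 (w=5); MST = {4-5(w=5)}
step 2: add edge 1-4 (w=6); MST = {1-4(w=6) 4-5(w=5)}
step 3: add edge 2-5 (w=9); MST = {1-4(w=6) 2-5(w=9) 4-5(w=5)}
step 4: add edge 2-6 (w=1); MST = {1-4(w=6) 2-5(w=9) 2-6(w=1) 4-5(w=5)}
step 5: add edge 6-8 (w=1); MST = {1-4(w=6) 2-5(w=9) 2-6(w=1) 4-5(w=5) 6-8(w=1)}
step 6: add edge 0-2 (w=6); MST = {0-2(w=6) 1-4(w=6) 2-5(w=9) 2-6(w=1) 4-5(w=5) 6-8(w=1)}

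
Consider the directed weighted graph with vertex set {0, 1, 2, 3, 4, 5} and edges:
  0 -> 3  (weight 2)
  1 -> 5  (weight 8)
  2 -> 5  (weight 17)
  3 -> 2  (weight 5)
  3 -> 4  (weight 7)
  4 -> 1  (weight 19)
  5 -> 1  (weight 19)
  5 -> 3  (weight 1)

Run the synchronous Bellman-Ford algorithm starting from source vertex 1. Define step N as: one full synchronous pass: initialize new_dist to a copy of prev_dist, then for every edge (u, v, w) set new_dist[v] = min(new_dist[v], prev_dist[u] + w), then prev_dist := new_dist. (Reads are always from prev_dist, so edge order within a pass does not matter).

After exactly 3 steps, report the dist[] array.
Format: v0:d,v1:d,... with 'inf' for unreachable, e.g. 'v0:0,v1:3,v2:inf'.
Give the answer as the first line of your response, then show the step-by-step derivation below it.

v0:inf,v1:0,v2:14,v3:9,v4:16,v5:8

step 1: dist = v0:inf,v1:0,v2:inf,v3:inf,v4:inf,v5:8
step 2: dist = v0:inf,v1:0,v2:inf,v3:9,v4:inf,v5:8
step 3: dist = v0:inf,v1:0,v2:14,v3:9,v4:16,v5:8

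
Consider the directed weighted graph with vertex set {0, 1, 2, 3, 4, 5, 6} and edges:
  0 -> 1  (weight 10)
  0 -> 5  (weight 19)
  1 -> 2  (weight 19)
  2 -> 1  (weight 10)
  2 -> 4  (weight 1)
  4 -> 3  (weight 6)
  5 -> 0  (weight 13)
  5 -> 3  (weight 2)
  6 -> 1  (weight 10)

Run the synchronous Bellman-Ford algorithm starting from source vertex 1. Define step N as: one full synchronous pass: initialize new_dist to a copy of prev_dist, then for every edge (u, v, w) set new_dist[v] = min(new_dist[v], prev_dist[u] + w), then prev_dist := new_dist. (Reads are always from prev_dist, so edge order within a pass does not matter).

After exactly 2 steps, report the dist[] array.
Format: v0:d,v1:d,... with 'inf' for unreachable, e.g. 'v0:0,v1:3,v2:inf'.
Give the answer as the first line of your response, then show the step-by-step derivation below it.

v0:inf,v1:0,v2:19,v3:inf,v4:20,v5:inf,v6:inf

step 1: dist = v0:inf,v1:0,v2:19,v3:inf,v4:inf,v5:inf,v6:inf
step 2: dist = v0:inf,v1:0,v2:19,v3:inf,v4:20,v5:inf,v6:inf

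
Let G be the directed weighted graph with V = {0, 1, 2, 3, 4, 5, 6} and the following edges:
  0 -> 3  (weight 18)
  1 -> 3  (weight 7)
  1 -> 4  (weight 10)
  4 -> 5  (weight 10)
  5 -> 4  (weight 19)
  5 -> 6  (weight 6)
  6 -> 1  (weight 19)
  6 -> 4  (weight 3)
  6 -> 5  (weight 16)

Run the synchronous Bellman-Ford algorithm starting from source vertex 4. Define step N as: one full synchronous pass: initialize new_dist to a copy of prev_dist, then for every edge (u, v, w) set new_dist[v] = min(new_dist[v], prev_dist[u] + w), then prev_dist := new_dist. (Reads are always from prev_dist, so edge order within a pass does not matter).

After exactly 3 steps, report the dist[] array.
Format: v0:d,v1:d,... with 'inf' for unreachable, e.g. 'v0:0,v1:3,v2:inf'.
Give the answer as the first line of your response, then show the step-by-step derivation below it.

v0:inf,v1:35,v2:inf,v3:inf,v4:0,v5:10,v6:16

step 1: dist = v0:inf,v1:inf,v2:inf,v3:inf,v4:0,v5:10,v6:inf
step 2: dist = v0:inf,v1:inf,v2:inf,v3:inf,v4:0,v5:10,v6:16
step 3: dist = v0:inf,v1:35,v2:inf,v3:inf,v4:0,v5:10,v6:16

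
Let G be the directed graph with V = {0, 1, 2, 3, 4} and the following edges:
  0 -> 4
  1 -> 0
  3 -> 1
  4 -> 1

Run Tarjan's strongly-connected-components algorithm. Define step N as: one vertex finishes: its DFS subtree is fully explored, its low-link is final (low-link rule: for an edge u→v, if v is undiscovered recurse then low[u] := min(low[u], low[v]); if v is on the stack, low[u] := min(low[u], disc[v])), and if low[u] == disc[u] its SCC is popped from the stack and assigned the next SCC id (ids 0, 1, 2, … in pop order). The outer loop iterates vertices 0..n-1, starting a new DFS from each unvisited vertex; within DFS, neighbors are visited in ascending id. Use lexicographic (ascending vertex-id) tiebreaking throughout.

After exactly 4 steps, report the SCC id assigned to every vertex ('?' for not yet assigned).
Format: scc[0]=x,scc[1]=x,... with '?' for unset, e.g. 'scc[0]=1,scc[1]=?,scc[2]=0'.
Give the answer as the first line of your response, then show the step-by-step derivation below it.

scc[0]=0,scc[1]=0,scc[2]=1,scc[3]=?,scc[4]=0

step 1: low=(low[0]=0,low[1]=0,low[2]=?,low[3]=?,low[4]=1); scc=(scc[0]=?,scc[1]=?,scc[2]=?,scc[3]=?,scc[4]=?)
step 2: low=(low[0]=0,low[1]=0,low[2]=?,low[3]=?,low[4]=0); scc=(scc[0]=?,scc[1]=?,scc[2]=?,scc[3]=?,scc[4]=?)
step 3: low=(low[0]=0,low[1]=0,low[2]=?,low[3]=?,low[4]=0); scc=(scc[0]=0,scc[1]=0,scc[2]=?,scc[3]=?,scc[4]=0)
step 4: low=(low[0]=0,low[1]=0,low[2]=3,low[3]=?,low[4]=0); scc=(scc[0]=0,scc[1]=0,scc[2]=1,scc[3]=?,scc[4]=0)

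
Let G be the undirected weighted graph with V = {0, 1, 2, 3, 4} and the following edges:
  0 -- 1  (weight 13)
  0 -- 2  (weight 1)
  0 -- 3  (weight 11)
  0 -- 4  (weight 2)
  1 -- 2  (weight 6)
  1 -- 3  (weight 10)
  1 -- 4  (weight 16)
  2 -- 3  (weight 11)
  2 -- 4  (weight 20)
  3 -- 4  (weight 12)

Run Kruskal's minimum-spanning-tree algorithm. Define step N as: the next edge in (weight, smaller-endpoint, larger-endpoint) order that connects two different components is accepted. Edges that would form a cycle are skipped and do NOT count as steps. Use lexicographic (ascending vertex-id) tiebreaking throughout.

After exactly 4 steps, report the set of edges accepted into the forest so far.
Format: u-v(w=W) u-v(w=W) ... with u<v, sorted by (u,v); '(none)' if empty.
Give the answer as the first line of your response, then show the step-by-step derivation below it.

0-2(w=1) 0-4(w=2) 1-2(w=6) 1-3(w=10)

step 1: add edge 0-2 (w=1); MST = {0-2(w=1)}
step 2: add edge 0-4 (w=2); MST = {0-2(w=1) 0-4(w=2)}
step 3: add edge 1-2 (w=6); MST = {0-2(w=1) 0-4(w=2) 1-2(w=6)}
step 4: add edge 1-3 (w=10); MST = {0-2(w=1) 0-4(w=2) 1-2(w=6) 1-3(w=10)}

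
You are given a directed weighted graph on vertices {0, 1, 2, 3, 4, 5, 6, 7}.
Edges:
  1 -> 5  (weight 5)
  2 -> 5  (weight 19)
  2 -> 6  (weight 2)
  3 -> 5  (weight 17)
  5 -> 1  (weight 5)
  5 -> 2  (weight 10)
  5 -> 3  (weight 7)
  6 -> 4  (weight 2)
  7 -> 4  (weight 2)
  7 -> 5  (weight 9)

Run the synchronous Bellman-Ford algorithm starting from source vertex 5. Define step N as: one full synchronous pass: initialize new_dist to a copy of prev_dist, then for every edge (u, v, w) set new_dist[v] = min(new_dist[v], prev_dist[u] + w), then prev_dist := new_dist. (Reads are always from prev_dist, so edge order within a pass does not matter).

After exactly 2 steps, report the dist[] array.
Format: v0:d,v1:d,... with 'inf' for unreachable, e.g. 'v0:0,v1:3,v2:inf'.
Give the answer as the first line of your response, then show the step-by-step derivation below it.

v0:inf,v1:5,v2:10,v3:7,v4:inf,v5:0,v6:12,v7:inf

step 1: dist = v0:inf,v1:5,v2:10,v3:7,v4:inf,v5:0,v6:inf,v7:inf
step 2: dist = v0:inf,v1:5,v2:10,v3:7,v4:inf,v5:0,v6:12,v7:inf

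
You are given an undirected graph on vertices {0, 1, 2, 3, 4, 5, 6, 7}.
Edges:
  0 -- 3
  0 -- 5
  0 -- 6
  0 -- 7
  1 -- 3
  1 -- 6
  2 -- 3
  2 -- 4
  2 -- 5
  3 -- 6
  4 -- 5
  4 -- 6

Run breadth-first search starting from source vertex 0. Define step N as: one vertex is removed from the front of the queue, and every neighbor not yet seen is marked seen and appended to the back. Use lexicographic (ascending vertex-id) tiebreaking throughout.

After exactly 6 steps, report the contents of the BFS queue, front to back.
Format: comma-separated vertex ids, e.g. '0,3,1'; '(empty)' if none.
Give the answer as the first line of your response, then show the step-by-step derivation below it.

2,4

step 1: dequeue 0; queue=[3,5,6,7]; order=0
step 2: dequeue 3; queue=[5,6,7,1,2]; order=0,3
step 3: dequeue 5; queue=[6,7,1,2,4]; order=0,3,5
step 4: dequeue 6; queue=[7,1,2,4]; order=0,3,5,6
step 5: dequeue 7; queue=[1,2,4]; order=0,3,5,6,7
step 6: dequeue 1; queue=[2,4]; order=0,3,5,6,7,1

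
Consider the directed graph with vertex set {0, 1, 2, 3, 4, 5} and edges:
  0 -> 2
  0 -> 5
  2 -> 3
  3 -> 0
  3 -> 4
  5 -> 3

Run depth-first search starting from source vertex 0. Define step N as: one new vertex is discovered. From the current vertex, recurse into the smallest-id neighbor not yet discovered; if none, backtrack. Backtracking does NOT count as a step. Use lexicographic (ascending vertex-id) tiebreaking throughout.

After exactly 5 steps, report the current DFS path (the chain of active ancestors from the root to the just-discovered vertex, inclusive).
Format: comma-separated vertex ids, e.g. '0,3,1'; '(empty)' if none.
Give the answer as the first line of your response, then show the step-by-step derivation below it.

0,5

step 1: discover 0; path=0; order=0
step 2: discover 2; path=0>2; order=0,2
step 3: discover 3; path=0>2>3; order=0,2,3
step 4: discover 4; path=0>2>3>4; order=0,2,3,4
step 5: discover 5; path=0>5; order=0,2,3,4,5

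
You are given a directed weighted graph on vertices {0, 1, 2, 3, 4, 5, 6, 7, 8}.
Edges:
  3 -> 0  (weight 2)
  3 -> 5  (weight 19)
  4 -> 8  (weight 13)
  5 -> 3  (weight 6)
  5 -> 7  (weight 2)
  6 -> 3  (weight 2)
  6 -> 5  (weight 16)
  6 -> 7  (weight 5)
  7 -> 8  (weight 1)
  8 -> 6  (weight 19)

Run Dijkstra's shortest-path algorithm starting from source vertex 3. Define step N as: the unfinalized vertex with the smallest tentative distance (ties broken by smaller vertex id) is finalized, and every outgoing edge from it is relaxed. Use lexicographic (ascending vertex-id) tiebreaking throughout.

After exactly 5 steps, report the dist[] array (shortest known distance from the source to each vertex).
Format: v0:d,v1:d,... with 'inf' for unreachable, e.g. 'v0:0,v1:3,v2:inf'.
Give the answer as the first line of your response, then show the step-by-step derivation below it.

v0:2,v1:inf,v2:inf,v3:0,v4:inf,v5:19,v6:41,v7:21,v8:22

step 1: dist = v0:2,v1:inf,v2:inf,v3:0,v4:inf,v5:19,v6:inf,v7:inf,v8:inf
step 2: dist = v0:2,v1:inf,v2:inf,v3:0,v4:inf,v5:19,v6:inf,v7:inf,v8:inf
step 3: dist = v0:2,v1:inf,v2:inf,v3:0,v4:inf,v5:19,v6:inf,v7:21,v8:inf
step 4: dist = v0:2,v1:inf,v2:inf,v3:0,v4:inf,v5:19,v6:inf,v7:21,v8:22
step 5: dist = v0:2,v1:inf,v2:inf,v3:0,v4:inf,v5:19,v6:41,v7:21,v8:22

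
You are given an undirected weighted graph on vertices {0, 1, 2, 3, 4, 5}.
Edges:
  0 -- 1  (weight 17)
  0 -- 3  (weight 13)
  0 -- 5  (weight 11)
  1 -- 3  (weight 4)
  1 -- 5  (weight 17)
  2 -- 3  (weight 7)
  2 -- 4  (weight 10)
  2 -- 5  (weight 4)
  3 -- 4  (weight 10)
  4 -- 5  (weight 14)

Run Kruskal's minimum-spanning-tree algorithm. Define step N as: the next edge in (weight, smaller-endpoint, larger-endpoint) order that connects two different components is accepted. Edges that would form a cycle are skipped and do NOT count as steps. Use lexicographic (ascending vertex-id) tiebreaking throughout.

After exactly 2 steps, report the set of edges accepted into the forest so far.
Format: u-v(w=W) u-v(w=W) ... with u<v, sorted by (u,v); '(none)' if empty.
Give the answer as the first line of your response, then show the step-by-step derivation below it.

1-3(w=4) 2-5(w=4)

step 1: add edge 1-3 (w=4); MST = {1-3(w=4)}
step 2: add edge 2-5 (w=4); MST = {1-3(w=4) 2-5(w=4)}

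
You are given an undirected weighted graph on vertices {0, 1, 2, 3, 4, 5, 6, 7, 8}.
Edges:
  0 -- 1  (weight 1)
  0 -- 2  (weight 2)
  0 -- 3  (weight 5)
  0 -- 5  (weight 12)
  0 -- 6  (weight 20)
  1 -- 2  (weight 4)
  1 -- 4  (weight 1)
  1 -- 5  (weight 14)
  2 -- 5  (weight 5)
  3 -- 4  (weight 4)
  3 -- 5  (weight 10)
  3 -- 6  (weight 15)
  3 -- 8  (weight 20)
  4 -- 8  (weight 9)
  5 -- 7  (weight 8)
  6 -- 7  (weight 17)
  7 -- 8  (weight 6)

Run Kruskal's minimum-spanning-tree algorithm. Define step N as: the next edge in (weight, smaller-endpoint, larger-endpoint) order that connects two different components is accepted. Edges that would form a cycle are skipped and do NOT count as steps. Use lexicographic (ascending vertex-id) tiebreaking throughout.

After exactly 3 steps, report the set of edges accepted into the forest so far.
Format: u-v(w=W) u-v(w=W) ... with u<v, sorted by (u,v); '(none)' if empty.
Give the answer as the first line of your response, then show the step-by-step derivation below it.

0-1(w=1) 0-2(w=2) 1-4(w=1)

step 1: add edge 0-1 (w=1); MST = {0-1(w=1)}
step 2: add edge 1-4 (w=1); MST = {0-1(w=1) 1-4(w=1)}
step 3: add edge 0-2 (w=2); MST = {0-1(w=1) 0-2(w=2) 1-4(w=1)}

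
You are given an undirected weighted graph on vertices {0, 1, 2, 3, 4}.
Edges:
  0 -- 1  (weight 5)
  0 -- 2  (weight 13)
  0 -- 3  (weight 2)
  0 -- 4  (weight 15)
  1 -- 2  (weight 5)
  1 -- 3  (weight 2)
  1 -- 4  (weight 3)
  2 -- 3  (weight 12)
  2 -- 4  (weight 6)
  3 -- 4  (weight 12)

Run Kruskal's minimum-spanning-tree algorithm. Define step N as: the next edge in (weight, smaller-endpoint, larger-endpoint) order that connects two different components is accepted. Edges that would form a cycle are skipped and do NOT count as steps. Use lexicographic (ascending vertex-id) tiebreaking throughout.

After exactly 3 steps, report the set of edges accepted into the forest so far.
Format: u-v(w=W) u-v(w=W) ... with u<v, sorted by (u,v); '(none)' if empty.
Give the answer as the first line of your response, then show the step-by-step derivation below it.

0-3(w=2) 1-3(w=2) 1-4(w=3)

step 1: add edge 0-3 (w=2); MST = {0-3(w=2)}
step 2: add edge 1-3 (w=2); MST = {0-3(w=2) 1-3(w=2)}
step 3: add edge 1-4 (w=3); MST = {0-3(w=2) 1-3(w=2) 1-4(w=3)}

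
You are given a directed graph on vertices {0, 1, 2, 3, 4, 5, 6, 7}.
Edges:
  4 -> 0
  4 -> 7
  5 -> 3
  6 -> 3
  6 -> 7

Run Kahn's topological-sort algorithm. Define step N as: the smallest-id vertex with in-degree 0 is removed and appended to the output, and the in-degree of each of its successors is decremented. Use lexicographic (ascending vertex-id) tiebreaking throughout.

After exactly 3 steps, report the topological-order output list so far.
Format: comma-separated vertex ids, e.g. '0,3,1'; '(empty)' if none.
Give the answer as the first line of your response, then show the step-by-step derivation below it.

1,2,4

step 1: output 1; order=[1]; indeg=(1,0,0,2,0,0,0,2)
step 2: output 2; order=[1,2]; indeg=(1,0,0,2,0,0,0,2)
step 3: output 4; order=[1,2,4]; indeg=(0,0,0,2,0,0,0,1)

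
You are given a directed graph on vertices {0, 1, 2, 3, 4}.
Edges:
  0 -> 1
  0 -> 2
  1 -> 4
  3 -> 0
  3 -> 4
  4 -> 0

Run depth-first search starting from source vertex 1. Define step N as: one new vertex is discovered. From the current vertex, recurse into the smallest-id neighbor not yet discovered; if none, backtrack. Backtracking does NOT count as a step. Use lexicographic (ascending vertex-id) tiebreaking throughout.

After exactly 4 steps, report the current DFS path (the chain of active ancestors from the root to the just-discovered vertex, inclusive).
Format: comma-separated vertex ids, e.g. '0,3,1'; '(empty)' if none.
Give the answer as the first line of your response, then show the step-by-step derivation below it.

1,4,0,2

step 1: discover 1; path=1; order=1
step 2: discover 4; path=1>4; order=1,4
step 3: discover 0; path=1>4>0; order=1,4,0
step 4: discover 2; path=1>4>0>2; order=1,4,0,2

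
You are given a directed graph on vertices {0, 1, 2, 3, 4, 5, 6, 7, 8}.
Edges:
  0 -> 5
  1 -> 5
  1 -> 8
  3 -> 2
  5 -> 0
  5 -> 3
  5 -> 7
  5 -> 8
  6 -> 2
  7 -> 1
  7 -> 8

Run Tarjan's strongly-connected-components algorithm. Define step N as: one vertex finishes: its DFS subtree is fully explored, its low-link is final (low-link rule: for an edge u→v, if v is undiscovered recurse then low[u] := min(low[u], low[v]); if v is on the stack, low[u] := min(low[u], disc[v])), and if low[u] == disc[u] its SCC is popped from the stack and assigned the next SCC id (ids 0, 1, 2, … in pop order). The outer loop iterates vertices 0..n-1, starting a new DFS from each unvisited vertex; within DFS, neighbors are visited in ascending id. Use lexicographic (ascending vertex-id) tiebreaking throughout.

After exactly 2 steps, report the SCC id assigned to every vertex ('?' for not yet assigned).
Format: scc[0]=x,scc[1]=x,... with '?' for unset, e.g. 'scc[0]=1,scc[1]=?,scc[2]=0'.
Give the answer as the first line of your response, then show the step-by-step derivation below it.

scc[0]=?,scc[1]=?,scc[2]=0,scc[3]=1,scc[4]=?,scc[5]=?,scc[6]=?,scc[7]=?,scc[8]=?

step 1: low=(low[0]=0,low[1]=?,low[2]=3,low[3]=2,low[4]=?,low[5]=0,low[6]=?,low[7]=?,low[8]=?); scc=(scc[0]=?,scc[1]=?,scc[2]=0,scc[3]=?,scc[4]=?,scc[5]=?,scc[6]=?,scc[7]=?,scc[8]=?)
step 2: low=(low[0]=0,low[1]=?,low[2]=3,low[3]=2,low[4]=?,low[5]=0,low[6]=?,low[7]=?,low[8]=?); scc=(scc[0]=?,scc[1]=?,scc[2]=0,scc[3]=1,scc[4]=?,scc[5]=?,scc[6]=?,scc[7]=?,scc[8]=?)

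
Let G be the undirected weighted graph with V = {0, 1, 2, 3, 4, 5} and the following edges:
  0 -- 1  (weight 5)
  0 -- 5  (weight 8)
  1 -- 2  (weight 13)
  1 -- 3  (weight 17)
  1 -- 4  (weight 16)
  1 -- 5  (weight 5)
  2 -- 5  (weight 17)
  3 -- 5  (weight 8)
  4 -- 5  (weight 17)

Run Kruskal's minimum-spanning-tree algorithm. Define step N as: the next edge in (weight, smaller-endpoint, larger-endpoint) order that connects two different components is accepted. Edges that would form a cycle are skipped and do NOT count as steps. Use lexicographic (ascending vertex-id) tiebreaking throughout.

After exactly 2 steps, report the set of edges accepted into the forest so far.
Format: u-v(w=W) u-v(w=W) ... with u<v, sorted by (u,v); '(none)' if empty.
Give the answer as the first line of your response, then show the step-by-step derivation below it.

0-1(w=5) 1-5(w=5)

step 1: add edge 0-1 (w=5); MST = {0-1(w=5)}
step 2: add edge 1-5 (w=5); MST = {0-1(w=5) 1-5(w=5)}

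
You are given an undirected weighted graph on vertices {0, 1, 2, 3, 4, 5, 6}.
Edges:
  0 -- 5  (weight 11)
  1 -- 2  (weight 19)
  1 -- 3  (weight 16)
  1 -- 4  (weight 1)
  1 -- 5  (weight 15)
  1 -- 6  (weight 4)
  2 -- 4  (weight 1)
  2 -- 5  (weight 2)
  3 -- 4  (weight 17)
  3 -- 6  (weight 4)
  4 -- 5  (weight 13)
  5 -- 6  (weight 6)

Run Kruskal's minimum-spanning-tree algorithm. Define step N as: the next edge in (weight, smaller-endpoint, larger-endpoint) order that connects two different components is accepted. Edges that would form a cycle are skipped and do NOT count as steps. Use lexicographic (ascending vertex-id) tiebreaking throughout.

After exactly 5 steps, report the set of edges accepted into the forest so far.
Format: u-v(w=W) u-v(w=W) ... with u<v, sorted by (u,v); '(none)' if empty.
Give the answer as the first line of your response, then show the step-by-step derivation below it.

1-4(w=1) 1-6(w=4) 2-4(w=1) 2-5(w=2) 3-6(w=4)

step 1: add edge 1-4 (w=1); MST = {1-4(w=1)}
step 2: add edge 2-4 (w=1); MST = {1-4(w=1) 2-4(w=1)}
step 3: add edge 2-5 (w=2); MST = {1-4(w=1) 2-4(w=1) 2-5(w=2)}
step 4: add edge 1-6 (w=4); MST = {1-4(w=1) 1-6(w=4) 2-4(w=1) 2-5(w=2)}
step 5: add edge 3-6 (w=4); MST = {1-4(w=1) 1-6(w=4) 2-4(w=1) 2-5(w=2) 3-6(w=4)}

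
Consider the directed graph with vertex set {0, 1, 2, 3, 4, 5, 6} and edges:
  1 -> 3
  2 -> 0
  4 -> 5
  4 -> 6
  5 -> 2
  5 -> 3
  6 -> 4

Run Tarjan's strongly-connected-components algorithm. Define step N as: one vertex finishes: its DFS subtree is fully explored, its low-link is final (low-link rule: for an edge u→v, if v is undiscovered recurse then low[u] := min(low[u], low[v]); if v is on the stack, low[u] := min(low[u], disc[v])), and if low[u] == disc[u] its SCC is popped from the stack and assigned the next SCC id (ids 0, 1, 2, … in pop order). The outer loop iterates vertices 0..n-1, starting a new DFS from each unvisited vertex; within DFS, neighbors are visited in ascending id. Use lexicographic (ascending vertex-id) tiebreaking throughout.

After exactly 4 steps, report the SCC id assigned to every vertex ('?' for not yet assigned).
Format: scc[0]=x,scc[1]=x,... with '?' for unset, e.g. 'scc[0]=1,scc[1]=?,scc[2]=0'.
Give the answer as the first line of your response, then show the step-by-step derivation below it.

scc[0]=0,scc[1]=2,scc[2]=3,scc[3]=1,scc[4]=?,scc[5]=?,scc[6]=?

step 1: low=(low[0]=0,low[1]=?,low[2]=?,low[3]=?,low[4]=?,low[5]=?,low[6]=?); scc=(scc[0]=0,scc[1]=?,scc[2]=?,scc[3]=?,scc[4]=?,scc[5]=?,scc[6]=?)
step 2: low=(low[0]=0,low[1]=1,low[2]=?,low[3]=2,low[4]=?,low[5]=?,low[6]=?); scc=(scc[0]=0,scc[1]=?,scc[2]=?,scc[3]=1,scc[4]=?,scc[5]=?,scc[6]=?)
step 3: low=(low[0]=0,low[1]=1,low[2]=?,low[3]=2,low[4]=?,low[5]=?,low[6]=?); scc=(scc[0]=0,scc[1]=2,scc[2]=?,scc[3]=1,scc[4]=?,scc[5]=?,scc[6]=?)
step 4: low=(low[0]=0,low[1]=1,low[2]=3,low[3]=2,low[4]=?,low[5]=?,low[6]=?); scc=(scc[0]=0,scc[1]=2,scc[2]=3,scc[3]=1,scc[4]=?,scc[5]=?,scc[6]=?)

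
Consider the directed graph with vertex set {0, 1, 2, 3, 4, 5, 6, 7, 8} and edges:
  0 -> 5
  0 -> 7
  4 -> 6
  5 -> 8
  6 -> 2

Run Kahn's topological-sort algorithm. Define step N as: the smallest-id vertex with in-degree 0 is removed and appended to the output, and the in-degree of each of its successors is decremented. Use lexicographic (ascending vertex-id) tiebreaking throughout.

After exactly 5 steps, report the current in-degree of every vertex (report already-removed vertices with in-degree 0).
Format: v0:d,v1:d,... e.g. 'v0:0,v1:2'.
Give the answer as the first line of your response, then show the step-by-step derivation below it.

v0:0,v1:0,v2:1,v3:0,v4:0,v5:0,v6:0,v7:0,v8:0

step 1: output 0; order=[0]; indeg=(0,0,1,0,0,0,1,0,1)
step 2: output 1; order=[0,1]; indeg=(0,0,1,0,0,0,1,0,1)
step 3: output 3; order=[0,1,3]; indeg=(0,0,1,0,0,0,1,0,1)
step 4: output 4; order=[0,1,3,4]; indeg=(0,0,1,0,0,0,0,0,1)
step 5: output 5; order=[0,1,3,4,5]; indeg=(0,0,1,0,0,0,0,0,0)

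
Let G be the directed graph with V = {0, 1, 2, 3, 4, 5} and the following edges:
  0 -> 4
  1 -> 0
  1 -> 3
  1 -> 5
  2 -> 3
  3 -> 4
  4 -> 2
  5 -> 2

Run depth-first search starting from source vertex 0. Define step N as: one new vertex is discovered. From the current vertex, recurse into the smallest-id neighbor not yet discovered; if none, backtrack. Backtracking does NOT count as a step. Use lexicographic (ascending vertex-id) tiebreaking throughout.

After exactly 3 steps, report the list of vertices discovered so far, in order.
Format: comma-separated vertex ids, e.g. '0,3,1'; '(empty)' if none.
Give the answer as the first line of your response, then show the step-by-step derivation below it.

0,4,2

step 1: discover 0; path=0; order=0
step 2: discover 4; path=0>4; order=0,4
step 3: discover 2; path=0>4>2; order=0,4,2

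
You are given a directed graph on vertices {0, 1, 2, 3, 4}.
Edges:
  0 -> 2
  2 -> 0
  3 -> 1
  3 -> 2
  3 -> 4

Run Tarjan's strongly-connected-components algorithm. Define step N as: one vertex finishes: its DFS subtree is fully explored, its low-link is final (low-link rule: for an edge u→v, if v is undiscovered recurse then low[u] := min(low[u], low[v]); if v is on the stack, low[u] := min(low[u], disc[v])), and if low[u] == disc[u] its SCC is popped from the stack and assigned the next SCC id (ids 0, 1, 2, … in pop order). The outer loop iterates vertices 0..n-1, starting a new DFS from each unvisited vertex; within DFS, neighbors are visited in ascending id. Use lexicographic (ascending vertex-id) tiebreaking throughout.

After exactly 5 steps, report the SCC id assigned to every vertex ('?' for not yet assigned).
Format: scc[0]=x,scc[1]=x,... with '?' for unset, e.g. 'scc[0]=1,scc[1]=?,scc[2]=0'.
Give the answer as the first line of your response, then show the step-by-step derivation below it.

scc[0]=0,scc[1]=1,scc[2]=0,scc[3]=3,scc[4]=2

step 1: low=(low[0]=0,low[1]=?,low[2]=0,low[3]=?,low[4]=?); scc=(scc[0]=?,scc[1]=?,scc[2]=?,scc[3]=?,scc[4]=?)
step 2: low=(low[0]=0,low[1]=?,low[2]=0,low[3]=?,low[4]=?); scc=(scc[0]=0,scc[1]=?,scc[2]=0,scc[3]=?,scc[4]=?)
step 3: low=(low[0]=0,low[1]=2,low[2]=0,low[3]=?,low[4]=?); scc=(scc[0]=0,scc[1]=1,scc[2]=0,scc[3]=?,scc[4]=?)
step 4: low=(low[0]=0,low[1]=2,low[2]=0,low[3]=3,low[4]=4); scc=(scc[0]=0,scc[1]=1,scc[2]=0,scc[3]=?,scc[4]=2)
step 5: low=(low[0]=0,low[1]=2,low[2]=0,low[3]=3,low[4]=4); scc=(scc[0]=0,scc[1]=1,scc[2]=0,scc[3]=3,scc[4]=2)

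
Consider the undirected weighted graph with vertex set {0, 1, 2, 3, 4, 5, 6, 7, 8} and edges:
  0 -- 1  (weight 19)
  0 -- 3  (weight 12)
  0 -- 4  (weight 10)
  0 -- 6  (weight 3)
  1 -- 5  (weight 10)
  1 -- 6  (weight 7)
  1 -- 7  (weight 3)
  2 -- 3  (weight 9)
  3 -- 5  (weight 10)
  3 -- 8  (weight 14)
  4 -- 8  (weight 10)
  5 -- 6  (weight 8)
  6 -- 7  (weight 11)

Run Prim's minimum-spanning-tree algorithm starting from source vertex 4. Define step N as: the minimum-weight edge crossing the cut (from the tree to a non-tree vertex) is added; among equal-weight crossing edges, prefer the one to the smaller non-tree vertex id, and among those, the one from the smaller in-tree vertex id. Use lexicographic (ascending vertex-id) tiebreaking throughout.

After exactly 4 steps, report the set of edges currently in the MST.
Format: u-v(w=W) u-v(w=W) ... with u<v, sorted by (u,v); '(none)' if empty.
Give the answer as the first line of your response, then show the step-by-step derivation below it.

0-4(w=10) 0-6(w=3) 1-6(w=7) 1-7(w=3)

step 1: add edge 0-4 (w=10); MST = {0-4(w=10)}
step 2: add edge 0-6 (w=3); MST = {0-4(w=10) 0-6(w=3)}
step 3: add edge 1-6 (w=7); MST = {0-4(w=10) 0-6(w=3) 1-6(w=7)}
step 4: add edge 1-7 (w=3); MST = {0-4(w=10) 0-6(w=3) 1-6(w=7) 1-7(w=3)}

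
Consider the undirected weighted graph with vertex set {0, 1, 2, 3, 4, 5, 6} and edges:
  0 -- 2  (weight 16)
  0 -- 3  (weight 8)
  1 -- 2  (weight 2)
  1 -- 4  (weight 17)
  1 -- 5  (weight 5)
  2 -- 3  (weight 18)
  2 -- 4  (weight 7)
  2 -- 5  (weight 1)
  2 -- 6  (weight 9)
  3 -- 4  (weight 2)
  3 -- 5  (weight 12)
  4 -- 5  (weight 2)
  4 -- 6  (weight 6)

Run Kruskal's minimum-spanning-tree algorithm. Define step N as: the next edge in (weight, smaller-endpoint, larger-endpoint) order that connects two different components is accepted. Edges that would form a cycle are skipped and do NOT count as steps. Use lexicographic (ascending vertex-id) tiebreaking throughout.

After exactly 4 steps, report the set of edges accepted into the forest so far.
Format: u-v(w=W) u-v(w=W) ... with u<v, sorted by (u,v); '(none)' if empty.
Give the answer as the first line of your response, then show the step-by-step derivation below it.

1-2(w=2) 2-5(w=1) 3-4(w=2) 4-5(w=2)

step 1: add edge 2-5 (w=1); MST = {2-5(w=1)}
step 2: add edge 1-2 (w=2); MST = {1-2(w=2) 2-5(w=1)}
step 3: add edge 3-4 (w=2); MST = {1-2(w=2) 2-5(w=1) 3-4(w=2)}
step 4: add edge 4-5 (w=2); MST = {1-2(w=2) 2-5(w=1) 3-4(w=2) 4-5(w=2)}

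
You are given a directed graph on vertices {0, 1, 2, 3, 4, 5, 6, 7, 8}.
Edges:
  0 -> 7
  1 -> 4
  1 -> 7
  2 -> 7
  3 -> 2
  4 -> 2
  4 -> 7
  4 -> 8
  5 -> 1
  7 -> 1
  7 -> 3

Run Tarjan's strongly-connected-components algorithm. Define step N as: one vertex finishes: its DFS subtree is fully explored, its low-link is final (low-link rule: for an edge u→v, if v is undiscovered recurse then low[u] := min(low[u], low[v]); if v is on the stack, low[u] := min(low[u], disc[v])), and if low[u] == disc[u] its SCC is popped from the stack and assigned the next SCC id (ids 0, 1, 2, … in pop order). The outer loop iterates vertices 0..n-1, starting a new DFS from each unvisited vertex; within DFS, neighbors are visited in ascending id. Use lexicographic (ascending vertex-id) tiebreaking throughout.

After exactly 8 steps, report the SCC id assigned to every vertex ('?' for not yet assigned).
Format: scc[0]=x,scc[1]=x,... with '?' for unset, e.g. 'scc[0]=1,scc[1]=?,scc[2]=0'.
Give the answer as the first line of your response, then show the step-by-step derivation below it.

scc[0]=2,scc[1]=1,scc[2]=1,scc[3]=1,scc[4]=1,scc[5]=3,scc[6]=?,scc[7]=1,scc[8]=0

step 1: low=(low[0]=0,low[1]=2,low[2]=1,low[3]=?,low[4]=3,low[5]=?,low[6]=?,low[7]=1,low[8]=?); scc=(scc[0]=?,scc[1]=?,scc[2]=?,scc[3]=?,scc[4]=?,scc[5]=?,scc[6]=?,scc[7]=?,scc[8]=?)
step 2: low=(low[0]=0,low[1]=2,low[2]=1,low[3]=?,low[4]=1,low[5]=?,low[6]=?,low[7]=1,low[8]=5); scc=(scc[0]=?,scc[1]=?,scc[2]=?,scc[3]=?,scc[4]=?,scc[5]=?,scc[6]=?,scc[7]=?,scc[8]=0)
step 3: low=(low[0]=0,low[1]=2,low[2]=1,low[3]=?,low[4]=1,low[5]=?,low[6]=?,low[7]=1,low[8]=5); scc=(scc[0]=?,scc[1]=?,scc[2]=?,scc[3]=?,scc[4]=?,scc[5]=?,scc[6]=?,scc[7]=?,scc[8]=0)
step 4: low=(low[0]=0,low[1]=1,low[2]=1,low[3]=?,low[4]=1,low[5]=?,low[6]=?,low[7]=1,low[8]=5); scc=(scc[0]=?,scc[1]=?,scc[2]=?,scc[3]=?,scc[4]=?,scc[5]=?,scc[6]=?,scc[7]=?,scc[8]=0)
step 5: low=(low[0]=0,low[1]=1,low[2]=1,low[3]=4,low[4]=1,low[5]=?,low[6]=?,low[7]=1,low[8]=5); scc=(scc[0]=?,scc[1]=?,scc[2]=?,scc[3]=?,scc[4]=?,scc[5]=?,scc[6]=?,scc[7]=?,scc[8]=0)
step 6: low=(low[0]=0,low[1]=1,low[2]=1,low[3]=4,low[4]=1,low[5]=?,low[6]=?,low[7]=1,low[8]=5); scc=(scc[0]=?,scc[1]=1,scc[2]=1,scc[3]=1,scc[4]=1,scc[5]=?,scc[6]=?,scc[7]=1,scc[8]=0)
step 7: low=(low[0]=0,low[1]=1,low[2]=1,low[3]=4,low[4]=1,low[5]=?,low[6]=?,low[7]=1,low[8]=5); scc=(scc[0]=2,scc[1]=1,scc[2]=1,scc[3]=1,scc[4]=1,scc[5]=?,scc[6]=?,scc[7]=1,scc[8]=0)
step 8: low=(low[0]=0,low[1]=1,low[2]=1,low[3]=4,low[4]=1,low[5]=7,low[6]=?,low[7]=1,low[8]=5); scc=(scc[0]=2,scc[1]=1,scc[2]=1,scc[3]=1,scc[4]=1,scc[5]=3,scc[6]=?,scc[7]=1,scc[8]=0)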